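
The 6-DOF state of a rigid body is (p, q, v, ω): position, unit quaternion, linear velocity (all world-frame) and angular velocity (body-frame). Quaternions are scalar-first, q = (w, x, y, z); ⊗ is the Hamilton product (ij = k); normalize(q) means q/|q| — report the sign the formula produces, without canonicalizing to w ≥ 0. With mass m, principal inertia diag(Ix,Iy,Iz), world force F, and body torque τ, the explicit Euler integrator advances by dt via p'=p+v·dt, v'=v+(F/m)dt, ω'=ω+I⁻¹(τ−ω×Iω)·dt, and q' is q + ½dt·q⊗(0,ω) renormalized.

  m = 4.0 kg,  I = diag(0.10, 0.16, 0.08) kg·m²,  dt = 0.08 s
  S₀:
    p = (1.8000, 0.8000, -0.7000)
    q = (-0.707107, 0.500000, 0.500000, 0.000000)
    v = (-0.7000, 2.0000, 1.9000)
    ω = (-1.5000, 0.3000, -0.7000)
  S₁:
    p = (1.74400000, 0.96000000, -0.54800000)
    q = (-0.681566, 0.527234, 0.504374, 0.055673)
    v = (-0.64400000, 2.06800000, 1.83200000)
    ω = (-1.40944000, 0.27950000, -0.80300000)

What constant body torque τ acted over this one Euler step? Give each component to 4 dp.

τ = (0.1300, -0.0200, -0.1300)

ω₁ − ω₀ = (0.09056000, -0.02050000, -0.10300000)
τ = I·(Δω/dt) + ω₀×(Iω₀) = (0.1300, -0.0200, -0.1300)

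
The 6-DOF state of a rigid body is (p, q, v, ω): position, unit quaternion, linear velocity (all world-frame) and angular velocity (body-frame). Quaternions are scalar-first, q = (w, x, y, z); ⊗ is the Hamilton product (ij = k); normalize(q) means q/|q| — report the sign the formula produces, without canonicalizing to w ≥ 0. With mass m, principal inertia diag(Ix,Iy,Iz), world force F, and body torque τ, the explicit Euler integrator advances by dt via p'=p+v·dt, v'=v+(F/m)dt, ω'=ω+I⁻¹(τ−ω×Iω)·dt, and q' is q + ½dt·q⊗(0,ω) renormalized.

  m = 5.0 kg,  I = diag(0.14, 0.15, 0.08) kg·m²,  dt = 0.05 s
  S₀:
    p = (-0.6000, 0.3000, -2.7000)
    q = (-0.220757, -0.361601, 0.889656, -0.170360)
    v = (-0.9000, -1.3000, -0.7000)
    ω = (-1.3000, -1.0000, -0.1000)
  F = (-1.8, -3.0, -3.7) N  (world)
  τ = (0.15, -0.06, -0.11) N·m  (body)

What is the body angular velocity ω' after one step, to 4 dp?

angular accel α = (1.1214, -0.4520, -1.5375)
new body rate ω' = (-1.2439, -1.0226, -0.1769)

ω' = (-1.2439, -1.0226, -0.1769)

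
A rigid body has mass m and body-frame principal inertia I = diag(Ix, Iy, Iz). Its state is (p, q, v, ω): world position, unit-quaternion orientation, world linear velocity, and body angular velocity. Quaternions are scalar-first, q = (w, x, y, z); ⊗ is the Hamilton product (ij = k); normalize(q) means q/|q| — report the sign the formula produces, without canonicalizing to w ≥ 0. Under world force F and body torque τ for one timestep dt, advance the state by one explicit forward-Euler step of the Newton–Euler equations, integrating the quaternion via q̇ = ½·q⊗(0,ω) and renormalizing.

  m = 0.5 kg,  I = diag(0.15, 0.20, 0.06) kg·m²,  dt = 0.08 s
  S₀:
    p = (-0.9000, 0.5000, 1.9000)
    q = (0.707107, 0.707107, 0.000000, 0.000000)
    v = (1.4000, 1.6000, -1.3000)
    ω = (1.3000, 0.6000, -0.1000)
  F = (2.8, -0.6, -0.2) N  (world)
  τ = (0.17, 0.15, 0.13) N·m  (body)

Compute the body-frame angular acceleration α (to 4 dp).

α = (1.0773, 0.8085, 1.5167)

precession coupling ω×(Iω) = (0.0084, -0.0117, 0.0390)
α = I⁻¹(τ − ω×Iω) = (1.0773, 0.8085, 1.5167)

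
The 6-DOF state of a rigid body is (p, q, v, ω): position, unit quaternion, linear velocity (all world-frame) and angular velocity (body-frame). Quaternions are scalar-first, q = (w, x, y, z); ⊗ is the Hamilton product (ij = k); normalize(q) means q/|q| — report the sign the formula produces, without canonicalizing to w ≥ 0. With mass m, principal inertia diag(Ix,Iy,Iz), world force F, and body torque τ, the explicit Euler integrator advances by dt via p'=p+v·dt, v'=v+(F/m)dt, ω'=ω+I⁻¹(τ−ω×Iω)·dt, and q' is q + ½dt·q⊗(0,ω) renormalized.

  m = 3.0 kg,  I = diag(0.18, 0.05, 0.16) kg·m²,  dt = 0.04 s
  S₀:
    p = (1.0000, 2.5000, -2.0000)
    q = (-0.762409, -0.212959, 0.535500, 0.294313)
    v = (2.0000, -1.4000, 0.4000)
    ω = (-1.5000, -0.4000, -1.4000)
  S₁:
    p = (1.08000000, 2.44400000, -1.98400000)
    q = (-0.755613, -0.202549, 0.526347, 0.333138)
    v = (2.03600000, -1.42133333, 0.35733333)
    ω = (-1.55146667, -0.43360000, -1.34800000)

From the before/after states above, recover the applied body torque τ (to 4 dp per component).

Δω = ω₁−ω₀ = (-0.05146667, -0.03360000, 0.05200000)
τ = I·(Δω/dt) + ω₀×(Iω₀) = (-0.1700, 0.0000, 0.1300)

τ = (-0.1700, 0.0000, 0.1300)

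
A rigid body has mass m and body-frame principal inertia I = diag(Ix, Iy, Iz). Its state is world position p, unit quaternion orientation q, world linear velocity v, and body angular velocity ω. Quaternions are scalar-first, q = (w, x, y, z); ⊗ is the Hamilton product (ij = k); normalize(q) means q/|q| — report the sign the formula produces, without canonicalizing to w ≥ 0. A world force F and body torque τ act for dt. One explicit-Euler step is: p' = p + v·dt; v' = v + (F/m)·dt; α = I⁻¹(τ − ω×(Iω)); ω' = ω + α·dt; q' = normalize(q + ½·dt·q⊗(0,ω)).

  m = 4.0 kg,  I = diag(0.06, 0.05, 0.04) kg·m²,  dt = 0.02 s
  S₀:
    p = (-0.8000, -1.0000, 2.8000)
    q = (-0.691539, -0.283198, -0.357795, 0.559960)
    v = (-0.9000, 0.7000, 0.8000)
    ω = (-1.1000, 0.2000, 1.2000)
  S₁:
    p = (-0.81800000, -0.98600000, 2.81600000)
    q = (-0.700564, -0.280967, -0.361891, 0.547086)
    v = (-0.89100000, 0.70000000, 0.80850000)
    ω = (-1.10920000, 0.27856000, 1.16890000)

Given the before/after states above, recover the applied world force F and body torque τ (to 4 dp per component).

F = (1.8000, 0.0000, 1.7000)
τ = (-0.0300, 0.1700, -0.0600)

v₁ − v₀ = (0.00900000, 0.00000000, 0.00850000)
m·(v₁−v₀)/dt = (1.8000, 0.0000, 1.7000)
rate change Δω = (-0.00920000, 0.07856000, -0.03110000)
τ = I·(Δω/dt) + ω₀×(Iω₀) = (-0.0300, 0.1700, -0.0600)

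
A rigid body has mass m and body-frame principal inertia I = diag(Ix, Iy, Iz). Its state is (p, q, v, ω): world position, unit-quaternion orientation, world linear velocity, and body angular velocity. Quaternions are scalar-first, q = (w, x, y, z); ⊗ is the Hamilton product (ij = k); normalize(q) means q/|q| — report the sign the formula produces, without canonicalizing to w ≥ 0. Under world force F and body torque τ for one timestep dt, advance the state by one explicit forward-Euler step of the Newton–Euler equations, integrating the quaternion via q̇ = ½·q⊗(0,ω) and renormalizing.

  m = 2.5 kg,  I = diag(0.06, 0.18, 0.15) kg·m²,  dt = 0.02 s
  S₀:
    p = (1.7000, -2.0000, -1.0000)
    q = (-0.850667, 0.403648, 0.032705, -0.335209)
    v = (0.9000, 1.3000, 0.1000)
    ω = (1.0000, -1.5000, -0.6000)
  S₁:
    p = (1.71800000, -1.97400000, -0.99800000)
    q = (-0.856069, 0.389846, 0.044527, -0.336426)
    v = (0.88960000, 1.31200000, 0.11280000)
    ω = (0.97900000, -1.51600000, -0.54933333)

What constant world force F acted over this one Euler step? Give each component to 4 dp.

F = (-1.3000, 1.5000, 1.6000)

Δv = v₁−v₀ = (-0.01040000, 0.01200000, 0.01280000)
F = m·Δv/dt = (-1.3000, 1.5000, 1.6000)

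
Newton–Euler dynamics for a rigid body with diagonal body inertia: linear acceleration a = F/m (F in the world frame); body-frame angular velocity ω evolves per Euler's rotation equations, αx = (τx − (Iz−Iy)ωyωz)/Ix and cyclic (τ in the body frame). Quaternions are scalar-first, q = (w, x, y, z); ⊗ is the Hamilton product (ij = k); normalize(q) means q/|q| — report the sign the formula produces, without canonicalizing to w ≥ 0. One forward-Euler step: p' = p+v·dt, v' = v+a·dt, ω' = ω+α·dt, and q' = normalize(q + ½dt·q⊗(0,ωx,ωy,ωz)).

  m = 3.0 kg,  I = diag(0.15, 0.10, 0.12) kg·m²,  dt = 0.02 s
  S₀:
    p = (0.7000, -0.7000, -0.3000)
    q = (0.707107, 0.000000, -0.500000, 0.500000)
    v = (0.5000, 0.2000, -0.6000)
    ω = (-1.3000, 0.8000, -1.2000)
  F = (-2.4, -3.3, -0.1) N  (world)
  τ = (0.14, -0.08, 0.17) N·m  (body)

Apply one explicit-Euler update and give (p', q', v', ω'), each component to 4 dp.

p' = (0.7100, -0.6960, -0.3120)
q' = (0.7170, -0.0072, -0.5007, 0.4849)
v' = (0.4840, 0.1780, -0.6007)
ω' = (-1.2788, 0.7746, -1.1803)

(τ − ω×Iω)/I = (1.0613, -1.2680, 0.9833)
ω + α·dt = (-1.2788, 0.7746, -1.1803)
2q̇ = q⊗(0,ω) = (1.0000000, -0.7192391, -0.0843144, -1.4985284)
q + ½dt·q⊗(0,ω), renormalized = (0.7170, -0.0072, -0.5007, 0.4849)
new position p' = (0.7100, -0.6960, -0.3120)
v' = v + a·dt = (0.4840, 0.1780, -0.6007)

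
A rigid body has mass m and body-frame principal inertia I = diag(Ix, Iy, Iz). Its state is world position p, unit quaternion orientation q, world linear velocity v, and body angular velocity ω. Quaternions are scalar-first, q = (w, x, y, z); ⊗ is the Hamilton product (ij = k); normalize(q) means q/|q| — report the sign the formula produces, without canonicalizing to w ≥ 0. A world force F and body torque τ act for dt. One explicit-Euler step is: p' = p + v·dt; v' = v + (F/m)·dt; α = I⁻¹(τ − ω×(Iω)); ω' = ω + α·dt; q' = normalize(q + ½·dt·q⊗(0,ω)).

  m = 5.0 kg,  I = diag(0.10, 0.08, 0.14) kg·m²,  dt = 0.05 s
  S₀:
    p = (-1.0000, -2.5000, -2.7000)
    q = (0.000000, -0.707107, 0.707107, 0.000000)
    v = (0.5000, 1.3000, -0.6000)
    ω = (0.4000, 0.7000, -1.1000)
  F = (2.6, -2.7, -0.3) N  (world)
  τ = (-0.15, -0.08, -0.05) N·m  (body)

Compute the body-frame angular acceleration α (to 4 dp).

α = (-1.0380, -1.2200, -0.3171)

precession coupling ω×(Iω) = (-0.0462, 0.0176, -0.0056)
angular accel α = (-1.0380, -1.2200, -0.3171)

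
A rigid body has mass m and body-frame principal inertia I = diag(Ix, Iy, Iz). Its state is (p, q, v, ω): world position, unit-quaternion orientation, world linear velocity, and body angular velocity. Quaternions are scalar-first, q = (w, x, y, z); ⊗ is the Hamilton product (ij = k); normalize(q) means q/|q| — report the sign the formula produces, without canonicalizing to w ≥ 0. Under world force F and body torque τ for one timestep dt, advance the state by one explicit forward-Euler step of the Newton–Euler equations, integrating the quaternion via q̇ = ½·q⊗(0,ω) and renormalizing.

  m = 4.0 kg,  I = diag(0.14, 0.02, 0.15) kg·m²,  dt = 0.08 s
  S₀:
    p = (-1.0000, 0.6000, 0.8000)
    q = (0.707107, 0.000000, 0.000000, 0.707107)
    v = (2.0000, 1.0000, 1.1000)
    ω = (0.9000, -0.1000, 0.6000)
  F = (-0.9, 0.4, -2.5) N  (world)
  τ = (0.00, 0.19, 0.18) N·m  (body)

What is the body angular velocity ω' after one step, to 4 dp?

ω' = (0.9045, 0.6816, 0.6902)

gyro term ω×Iω = (-0.0078, -0.0054, 0.0108)
angular accel α = (0.0557, 9.7700, 1.1280)
ω' = ω + α·dt = (0.9045, 0.6816, 0.6902)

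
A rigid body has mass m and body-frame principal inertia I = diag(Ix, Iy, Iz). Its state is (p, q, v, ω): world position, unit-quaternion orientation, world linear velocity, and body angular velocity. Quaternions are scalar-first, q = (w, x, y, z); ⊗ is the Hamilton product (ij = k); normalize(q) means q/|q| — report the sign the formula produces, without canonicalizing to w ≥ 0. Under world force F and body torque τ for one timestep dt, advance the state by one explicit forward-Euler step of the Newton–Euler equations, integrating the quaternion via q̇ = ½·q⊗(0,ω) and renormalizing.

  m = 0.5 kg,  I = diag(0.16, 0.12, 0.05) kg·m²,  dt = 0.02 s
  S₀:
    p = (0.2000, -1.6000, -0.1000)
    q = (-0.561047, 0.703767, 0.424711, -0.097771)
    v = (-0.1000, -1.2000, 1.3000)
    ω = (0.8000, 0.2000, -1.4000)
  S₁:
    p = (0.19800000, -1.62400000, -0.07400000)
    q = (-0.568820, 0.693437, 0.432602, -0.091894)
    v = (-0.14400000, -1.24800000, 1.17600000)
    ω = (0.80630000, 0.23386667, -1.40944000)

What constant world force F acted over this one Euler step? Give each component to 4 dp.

v₁ − v₀ = (-0.04400000, -0.04800000, -0.12400000)
m·(v₁−v₀)/dt = (-1.1000, -1.2000, -3.1000)

F = (-1.1000, -1.2000, -3.1000)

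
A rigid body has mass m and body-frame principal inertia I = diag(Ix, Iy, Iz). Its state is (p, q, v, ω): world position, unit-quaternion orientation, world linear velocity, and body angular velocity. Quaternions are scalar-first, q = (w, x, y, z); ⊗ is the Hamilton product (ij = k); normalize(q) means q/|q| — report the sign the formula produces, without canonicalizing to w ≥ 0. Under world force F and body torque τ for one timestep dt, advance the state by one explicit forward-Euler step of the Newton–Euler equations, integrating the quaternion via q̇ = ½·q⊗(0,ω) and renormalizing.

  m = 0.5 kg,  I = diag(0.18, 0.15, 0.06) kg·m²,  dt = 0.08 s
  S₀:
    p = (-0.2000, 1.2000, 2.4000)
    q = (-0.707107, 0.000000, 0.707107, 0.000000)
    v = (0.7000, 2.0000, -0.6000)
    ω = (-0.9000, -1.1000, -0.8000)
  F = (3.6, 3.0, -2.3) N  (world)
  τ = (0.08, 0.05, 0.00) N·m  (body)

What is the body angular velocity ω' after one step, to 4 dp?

ω×(Iω) gyroscopic = (-0.0792, 0.0864, -0.0297)
(τ − ω×Iω)/I = (0.8844, -0.2427, 0.4950)
ω' = ω + α·dt = (-0.8292, -1.1194, -0.7604)

ω' = (-0.8292, -1.1194, -0.7604)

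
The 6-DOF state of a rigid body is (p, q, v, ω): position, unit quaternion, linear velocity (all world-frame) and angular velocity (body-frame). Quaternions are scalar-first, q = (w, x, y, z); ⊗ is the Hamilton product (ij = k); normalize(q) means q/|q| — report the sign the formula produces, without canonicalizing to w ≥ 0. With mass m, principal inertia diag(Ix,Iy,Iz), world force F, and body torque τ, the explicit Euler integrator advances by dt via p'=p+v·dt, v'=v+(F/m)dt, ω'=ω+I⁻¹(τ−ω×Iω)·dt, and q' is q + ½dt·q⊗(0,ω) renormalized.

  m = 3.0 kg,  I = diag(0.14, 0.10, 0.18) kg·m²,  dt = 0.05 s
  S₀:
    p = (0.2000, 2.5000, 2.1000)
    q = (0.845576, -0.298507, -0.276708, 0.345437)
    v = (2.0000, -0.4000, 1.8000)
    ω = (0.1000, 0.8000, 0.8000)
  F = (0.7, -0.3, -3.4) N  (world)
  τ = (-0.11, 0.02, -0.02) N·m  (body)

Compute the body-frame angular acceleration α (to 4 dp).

ω×(Iω) gyroscopic = (0.0512, -0.0032, -0.0032)
α = I⁻¹(τ − ω×Iω) = (-1.1514, 0.2320, -0.0933)

α = (-1.1514, 0.2320, -0.0933)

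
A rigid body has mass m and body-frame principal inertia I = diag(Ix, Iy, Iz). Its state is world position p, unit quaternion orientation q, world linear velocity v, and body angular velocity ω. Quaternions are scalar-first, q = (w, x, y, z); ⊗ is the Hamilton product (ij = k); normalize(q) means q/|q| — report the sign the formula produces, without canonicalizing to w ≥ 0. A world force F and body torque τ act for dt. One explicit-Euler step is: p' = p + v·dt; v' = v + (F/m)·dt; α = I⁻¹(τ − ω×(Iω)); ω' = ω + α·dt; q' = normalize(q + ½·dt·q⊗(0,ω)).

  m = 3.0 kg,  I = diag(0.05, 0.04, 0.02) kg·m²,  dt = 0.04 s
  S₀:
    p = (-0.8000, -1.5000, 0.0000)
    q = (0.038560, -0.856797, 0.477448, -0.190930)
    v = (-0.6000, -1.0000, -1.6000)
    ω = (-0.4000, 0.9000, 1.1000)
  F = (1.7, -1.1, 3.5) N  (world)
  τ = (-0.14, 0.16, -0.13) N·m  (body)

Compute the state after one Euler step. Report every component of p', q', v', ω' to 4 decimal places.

p' = (-0.8240, -1.5400, -0.0640)
q' = (0.0273, -0.8428, 0.4983, -0.2016)
v' = (-0.5773, -1.0147, -1.5533)
ω' = (-0.4962, 1.0732, 0.8328)

linear accel F/m = (0.5667, -0.3667, 1.1667)
p' = p + v·dt = (-0.8240, -1.5400, -0.0640)
v' = v + a·dt = (-0.5773, -1.0147, -1.5533)
angular accel α = (-2.4040, 4.3300, -6.6800)
ω + α·dt = (-0.4962, 1.0732, 0.8328)
2q̇ = q⊗(0,ω) = (-0.5623990, 0.6816058, 1.0535527, -0.5377221)
updated quaternion q' = (0.0273, -0.8428, 0.4983, -0.2016)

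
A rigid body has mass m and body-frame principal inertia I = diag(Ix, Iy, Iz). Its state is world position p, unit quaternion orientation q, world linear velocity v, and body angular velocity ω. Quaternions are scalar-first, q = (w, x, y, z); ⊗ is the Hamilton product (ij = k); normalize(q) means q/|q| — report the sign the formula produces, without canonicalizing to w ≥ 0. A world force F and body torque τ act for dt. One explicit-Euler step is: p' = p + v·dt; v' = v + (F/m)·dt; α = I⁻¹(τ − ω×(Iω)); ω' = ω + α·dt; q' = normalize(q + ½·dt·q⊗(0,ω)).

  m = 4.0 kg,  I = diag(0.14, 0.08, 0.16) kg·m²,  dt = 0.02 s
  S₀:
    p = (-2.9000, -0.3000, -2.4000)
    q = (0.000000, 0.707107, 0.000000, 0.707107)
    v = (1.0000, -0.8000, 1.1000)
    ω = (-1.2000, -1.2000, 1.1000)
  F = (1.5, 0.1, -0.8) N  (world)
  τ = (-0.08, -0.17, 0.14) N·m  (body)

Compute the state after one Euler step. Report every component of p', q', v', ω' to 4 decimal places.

p' = p + v·dt = (-2.8800, -0.3160, -2.3780)
new velocity v' = (1.0075, -0.7995, 1.0960)
precession coupling ω×(Iω) = (-0.1056, 0.0264, -0.0864)
(τ − ω×Iω)/I = (0.1829, -2.4550, 1.4150)
new body rate ω' = (-1.1963, -1.2491, 1.1283)
2q̇ = q⊗(0,ω) = (0.0707107, 0.8485284, -1.6263461, -0.8485284)
q + ½dt·q⊗(0,ω), renormalized = (0.0007, 0.7154, -0.0163, 0.6985)

p' = (-2.8800, -0.3160, -2.3780)
q' = (0.0007, 0.7154, -0.0163, 0.6985)
v' = (1.0075, -0.7995, 1.0960)
ω' = (-1.1963, -1.2491, 1.1283)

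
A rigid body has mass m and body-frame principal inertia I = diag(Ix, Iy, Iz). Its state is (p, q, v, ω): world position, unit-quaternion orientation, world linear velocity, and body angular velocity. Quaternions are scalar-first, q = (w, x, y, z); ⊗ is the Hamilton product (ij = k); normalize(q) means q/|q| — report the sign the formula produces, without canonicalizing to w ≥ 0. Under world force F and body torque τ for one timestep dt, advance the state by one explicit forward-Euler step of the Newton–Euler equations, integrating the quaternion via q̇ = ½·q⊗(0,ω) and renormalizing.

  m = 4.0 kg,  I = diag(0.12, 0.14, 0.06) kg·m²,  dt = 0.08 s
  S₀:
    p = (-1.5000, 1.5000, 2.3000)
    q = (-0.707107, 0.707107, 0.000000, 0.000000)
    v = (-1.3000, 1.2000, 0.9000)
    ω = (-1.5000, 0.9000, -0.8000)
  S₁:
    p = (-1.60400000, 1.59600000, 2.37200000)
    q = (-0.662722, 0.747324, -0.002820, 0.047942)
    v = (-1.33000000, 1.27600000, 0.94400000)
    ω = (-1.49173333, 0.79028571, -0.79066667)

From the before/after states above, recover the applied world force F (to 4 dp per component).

F = (-1.5000, 3.8000, 2.2000)

v₁ − v₀ = (-0.03000000, 0.07600000, 0.04400000)
F = m·Δv/dt = (-1.5000, 3.8000, 2.2000)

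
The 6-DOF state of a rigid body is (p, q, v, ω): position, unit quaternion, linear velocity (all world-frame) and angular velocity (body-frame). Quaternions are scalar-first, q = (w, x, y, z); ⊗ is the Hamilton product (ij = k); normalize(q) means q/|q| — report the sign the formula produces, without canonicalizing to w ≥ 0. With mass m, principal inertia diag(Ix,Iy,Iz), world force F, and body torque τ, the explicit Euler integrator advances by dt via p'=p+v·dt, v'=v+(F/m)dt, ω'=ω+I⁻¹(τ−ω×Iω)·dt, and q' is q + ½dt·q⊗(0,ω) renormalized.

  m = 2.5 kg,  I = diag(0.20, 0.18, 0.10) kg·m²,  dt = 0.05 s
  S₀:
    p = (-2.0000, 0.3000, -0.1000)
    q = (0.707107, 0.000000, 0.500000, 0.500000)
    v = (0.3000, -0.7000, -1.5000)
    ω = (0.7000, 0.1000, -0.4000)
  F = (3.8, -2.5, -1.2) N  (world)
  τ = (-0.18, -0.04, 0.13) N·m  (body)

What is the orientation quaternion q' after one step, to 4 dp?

2q̇ = q⊗(0,ω) = (0.1500000, 0.2449749, 0.4207107, -0.6328428)
updated quaternion q' = (0.7107, 0.0061, 0.5104, 0.4841)

q' = (0.7107, 0.0061, 0.5104, 0.4841)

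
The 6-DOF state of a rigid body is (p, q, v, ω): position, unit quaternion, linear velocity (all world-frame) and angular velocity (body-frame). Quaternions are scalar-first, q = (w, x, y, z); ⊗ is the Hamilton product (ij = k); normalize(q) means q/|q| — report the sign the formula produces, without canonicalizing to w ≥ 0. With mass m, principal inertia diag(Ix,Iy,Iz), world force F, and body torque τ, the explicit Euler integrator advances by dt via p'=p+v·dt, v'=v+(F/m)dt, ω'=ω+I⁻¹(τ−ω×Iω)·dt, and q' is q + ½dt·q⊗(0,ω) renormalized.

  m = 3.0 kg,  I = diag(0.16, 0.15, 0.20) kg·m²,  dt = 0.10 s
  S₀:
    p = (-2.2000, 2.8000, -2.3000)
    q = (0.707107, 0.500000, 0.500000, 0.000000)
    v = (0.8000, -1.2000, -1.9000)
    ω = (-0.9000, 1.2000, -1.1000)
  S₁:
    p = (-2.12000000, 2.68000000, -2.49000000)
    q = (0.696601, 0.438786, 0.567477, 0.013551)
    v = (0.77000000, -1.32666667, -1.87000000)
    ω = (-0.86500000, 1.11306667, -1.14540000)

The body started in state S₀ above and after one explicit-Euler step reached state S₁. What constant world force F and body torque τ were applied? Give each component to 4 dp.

F = (-0.9000, -3.8000, 0.9000)
τ = (-0.0100, -0.1700, -0.0800)

velocity change Δv = (-0.03000000, -0.12666667, 0.03000000)
F = m·Δv/dt = (-0.9000, -3.8000, 0.9000)
ω₁ − ω₀ = (0.03500000, -0.08693333, -0.04540000)
gyro term ω₀×Iω₀ = (-0.0660, -0.0396, 0.0108)
τ = I·(Δω/dt) + ω₀×(Iω₀) = (-0.0100, -0.1700, -0.0800)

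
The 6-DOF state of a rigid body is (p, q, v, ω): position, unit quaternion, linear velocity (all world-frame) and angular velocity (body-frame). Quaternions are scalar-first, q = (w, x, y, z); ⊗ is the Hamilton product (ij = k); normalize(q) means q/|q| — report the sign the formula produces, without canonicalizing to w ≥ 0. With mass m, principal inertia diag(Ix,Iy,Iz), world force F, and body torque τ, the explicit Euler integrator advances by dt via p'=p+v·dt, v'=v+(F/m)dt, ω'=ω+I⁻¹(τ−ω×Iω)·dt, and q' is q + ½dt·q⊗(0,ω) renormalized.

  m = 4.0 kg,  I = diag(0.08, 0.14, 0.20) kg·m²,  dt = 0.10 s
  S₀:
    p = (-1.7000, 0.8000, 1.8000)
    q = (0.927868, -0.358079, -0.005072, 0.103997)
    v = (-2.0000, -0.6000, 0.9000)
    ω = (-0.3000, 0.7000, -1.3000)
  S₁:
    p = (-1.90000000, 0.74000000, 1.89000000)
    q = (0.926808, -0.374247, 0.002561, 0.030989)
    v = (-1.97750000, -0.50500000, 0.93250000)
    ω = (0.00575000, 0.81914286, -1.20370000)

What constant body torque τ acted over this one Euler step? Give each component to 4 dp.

rate change Δω = (0.30575000, 0.11914286, 0.09630000)
ω₀×(Iω₀) = (-0.0546, -0.0468, -0.0126)
τ = I·(Δω/dt) + ω₀×(Iω₀) = (0.1900, 0.1200, 0.1800)

τ = (0.1900, 0.1200, 0.1800)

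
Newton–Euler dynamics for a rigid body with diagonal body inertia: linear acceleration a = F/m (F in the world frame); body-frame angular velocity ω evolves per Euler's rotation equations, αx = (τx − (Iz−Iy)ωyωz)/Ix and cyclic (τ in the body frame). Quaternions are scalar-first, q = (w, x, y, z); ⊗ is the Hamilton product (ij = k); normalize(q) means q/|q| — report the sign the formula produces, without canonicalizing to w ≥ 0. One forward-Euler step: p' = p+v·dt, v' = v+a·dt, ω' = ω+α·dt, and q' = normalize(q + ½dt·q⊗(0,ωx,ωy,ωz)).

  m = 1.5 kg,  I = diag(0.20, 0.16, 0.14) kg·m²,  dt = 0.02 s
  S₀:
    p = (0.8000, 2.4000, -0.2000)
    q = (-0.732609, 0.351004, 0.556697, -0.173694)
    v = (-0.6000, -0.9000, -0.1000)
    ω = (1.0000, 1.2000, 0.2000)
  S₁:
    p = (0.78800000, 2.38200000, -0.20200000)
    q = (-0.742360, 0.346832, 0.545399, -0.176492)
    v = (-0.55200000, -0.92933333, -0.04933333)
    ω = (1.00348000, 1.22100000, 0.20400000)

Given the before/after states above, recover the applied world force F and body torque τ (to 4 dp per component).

v₁ − v₀ = (0.04800000, -0.02933333, 0.05066667)
m·(v₁−v₀)/dt = (3.6000, -2.2000, 3.8000)
ω₁ − ω₀ = (0.00348000, 0.02100000, 0.00400000)
I·α + gyro = (0.0300, 0.1800, -0.0200)

F = (3.6000, -2.2000, 3.8000)
τ = (0.0300, 0.1800, -0.0200)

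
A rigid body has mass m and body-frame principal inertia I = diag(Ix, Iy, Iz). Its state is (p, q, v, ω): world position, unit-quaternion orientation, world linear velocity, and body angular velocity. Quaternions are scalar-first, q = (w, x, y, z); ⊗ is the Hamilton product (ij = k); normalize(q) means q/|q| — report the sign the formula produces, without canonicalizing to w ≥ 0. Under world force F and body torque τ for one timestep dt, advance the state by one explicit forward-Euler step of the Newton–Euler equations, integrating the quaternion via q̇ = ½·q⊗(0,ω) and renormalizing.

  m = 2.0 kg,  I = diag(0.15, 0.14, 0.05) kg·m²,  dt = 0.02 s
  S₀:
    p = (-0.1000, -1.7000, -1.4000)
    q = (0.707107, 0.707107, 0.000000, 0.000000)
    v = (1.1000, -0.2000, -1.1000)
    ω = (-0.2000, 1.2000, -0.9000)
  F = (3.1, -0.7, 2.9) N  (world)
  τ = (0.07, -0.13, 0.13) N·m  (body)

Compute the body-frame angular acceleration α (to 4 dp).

ω×(Iω) gyroscopic = (0.0972, 0.0180, 0.0024)
α = I⁻¹(τ − ω×Iω) = (-0.1813, -1.0571, 2.5520)

α = (-0.1813, -1.0571, 2.5520)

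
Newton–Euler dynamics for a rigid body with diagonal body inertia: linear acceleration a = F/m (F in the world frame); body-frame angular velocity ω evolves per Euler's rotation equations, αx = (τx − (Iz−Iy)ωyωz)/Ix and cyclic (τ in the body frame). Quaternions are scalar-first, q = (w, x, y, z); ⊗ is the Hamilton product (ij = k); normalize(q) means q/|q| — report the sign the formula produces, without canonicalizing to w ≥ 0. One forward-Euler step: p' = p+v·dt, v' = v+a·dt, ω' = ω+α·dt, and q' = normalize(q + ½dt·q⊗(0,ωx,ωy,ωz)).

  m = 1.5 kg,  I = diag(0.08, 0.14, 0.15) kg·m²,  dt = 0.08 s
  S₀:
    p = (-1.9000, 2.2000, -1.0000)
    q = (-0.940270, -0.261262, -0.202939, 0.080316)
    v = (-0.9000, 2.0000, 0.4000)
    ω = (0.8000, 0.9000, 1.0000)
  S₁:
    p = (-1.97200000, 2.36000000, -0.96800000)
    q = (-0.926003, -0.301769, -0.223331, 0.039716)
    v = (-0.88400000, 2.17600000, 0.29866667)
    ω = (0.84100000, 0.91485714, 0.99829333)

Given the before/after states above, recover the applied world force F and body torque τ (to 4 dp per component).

Δv = v₁−v₀ = (0.01600000, 0.17600000, -0.10133333)
applied force F = (0.3000, 3.3000, -1.9000)
rate change Δω = (0.04100000, 0.01485714, -0.00170667)
I·α + gyro = (0.0500, -0.0300, 0.0400)

F = (0.3000, 3.3000, -1.9000)
τ = (0.0500, -0.0300, 0.0400)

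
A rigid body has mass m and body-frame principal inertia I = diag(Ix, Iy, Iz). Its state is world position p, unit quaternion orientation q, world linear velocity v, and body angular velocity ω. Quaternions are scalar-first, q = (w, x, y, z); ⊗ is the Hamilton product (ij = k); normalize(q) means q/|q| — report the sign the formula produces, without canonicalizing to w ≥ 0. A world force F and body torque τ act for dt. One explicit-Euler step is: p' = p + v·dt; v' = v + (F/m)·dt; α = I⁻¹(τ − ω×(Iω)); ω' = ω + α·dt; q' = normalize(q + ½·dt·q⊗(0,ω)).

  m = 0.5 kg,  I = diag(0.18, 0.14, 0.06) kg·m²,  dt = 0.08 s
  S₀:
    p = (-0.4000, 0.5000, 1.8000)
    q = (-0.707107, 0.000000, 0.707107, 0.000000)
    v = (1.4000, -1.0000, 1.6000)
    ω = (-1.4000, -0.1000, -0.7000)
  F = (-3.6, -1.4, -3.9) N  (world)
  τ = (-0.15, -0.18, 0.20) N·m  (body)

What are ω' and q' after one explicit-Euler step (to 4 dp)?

ω×(Iω) gyroscopic = (-0.0056, 0.1176, -0.0056)
(τ − ω×Iω)/I = (-0.8022, -2.1257, 3.4267)
ω + α·dt = (-1.4642, -0.2701, -0.4259)
q⊗(0,ω) = (0.0707107, 0.4949749, 0.0707107, 1.4849247)
updated quaternion q' = (-0.7029, 0.0198, 0.7085, 0.0593)

ω' = (-1.4642, -0.2701, -0.4259)
q' = (-0.7029, 0.0198, 0.7085, 0.0593)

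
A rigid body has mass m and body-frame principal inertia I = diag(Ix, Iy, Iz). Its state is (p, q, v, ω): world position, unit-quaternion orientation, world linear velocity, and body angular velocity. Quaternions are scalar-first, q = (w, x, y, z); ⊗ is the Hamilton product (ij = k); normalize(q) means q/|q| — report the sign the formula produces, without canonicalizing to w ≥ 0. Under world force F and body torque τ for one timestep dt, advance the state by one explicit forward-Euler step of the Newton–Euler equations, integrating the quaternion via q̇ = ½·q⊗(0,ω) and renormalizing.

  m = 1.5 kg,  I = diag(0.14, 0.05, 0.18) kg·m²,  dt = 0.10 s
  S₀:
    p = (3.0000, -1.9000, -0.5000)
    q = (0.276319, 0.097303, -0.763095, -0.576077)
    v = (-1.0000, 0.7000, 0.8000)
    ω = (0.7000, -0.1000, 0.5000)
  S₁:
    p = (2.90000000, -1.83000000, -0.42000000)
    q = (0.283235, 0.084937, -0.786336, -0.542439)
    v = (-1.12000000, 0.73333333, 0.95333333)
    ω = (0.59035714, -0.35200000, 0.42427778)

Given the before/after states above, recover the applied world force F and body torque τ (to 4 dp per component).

F = (-1.8000, 0.5000, 2.3000)
τ = (-0.1600, -0.1400, -0.1300)

Δv = v₁−v₀ = (-0.12000000, 0.03333333, 0.15333333)
m·(v₁−v₀)/dt = (-1.8000, 0.5000, 2.3000)
rate change Δω = (-0.10964286, -0.25200000, -0.07572222)
I·α + gyro = (-0.1600, -0.1400, -0.1300)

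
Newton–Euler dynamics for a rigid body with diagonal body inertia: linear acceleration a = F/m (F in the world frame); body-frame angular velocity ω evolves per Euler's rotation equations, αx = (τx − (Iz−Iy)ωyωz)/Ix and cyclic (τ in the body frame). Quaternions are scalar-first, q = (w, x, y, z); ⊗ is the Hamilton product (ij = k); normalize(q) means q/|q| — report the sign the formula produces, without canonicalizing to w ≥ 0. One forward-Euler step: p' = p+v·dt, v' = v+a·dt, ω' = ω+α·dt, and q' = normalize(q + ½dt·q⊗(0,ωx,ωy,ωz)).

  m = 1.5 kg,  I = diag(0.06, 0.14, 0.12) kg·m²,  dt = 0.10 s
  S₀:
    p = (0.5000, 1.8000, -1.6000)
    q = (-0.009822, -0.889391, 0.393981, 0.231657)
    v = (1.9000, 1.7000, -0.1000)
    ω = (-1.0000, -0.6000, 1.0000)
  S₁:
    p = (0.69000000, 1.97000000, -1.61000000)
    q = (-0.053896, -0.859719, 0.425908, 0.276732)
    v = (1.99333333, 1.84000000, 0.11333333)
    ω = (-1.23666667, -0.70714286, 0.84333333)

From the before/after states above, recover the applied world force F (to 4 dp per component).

F = (1.4000, 2.1000, 3.2000)

velocity change Δv = (0.09333333, 0.14000000, 0.21333333)
m·(v₁−v₀)/dt = (1.4000, 2.1000, 3.2000)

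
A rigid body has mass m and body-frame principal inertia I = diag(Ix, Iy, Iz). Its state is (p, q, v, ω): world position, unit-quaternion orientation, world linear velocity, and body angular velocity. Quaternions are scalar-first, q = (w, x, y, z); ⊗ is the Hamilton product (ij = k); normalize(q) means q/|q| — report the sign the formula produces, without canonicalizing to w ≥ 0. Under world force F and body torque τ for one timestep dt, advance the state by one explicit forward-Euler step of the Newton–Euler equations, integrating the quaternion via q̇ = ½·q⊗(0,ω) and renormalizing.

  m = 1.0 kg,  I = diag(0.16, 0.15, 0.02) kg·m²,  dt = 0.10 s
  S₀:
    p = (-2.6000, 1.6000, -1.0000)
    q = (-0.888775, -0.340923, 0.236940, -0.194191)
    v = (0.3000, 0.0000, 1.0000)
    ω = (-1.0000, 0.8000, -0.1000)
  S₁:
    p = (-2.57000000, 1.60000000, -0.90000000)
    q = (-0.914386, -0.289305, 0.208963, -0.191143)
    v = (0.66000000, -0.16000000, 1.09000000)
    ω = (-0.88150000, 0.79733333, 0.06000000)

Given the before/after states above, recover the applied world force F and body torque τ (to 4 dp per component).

rate change Δω = (0.11850000, -0.00266667, 0.16000000)
gyro term ω₀×Iω₀ = (0.0104, 0.0140, 0.0080)
τ = I·(Δω/dt) + ω₀×(Iω₀) = (0.2000, 0.0100, 0.0400)
velocity change Δv = (0.36000000, -0.16000000, 0.09000000)
m·(v₁−v₀)/dt = (3.6000, -1.6000, 0.9000)

F = (3.6000, -1.6000, 0.9000)
τ = (0.2000, 0.0100, 0.0400)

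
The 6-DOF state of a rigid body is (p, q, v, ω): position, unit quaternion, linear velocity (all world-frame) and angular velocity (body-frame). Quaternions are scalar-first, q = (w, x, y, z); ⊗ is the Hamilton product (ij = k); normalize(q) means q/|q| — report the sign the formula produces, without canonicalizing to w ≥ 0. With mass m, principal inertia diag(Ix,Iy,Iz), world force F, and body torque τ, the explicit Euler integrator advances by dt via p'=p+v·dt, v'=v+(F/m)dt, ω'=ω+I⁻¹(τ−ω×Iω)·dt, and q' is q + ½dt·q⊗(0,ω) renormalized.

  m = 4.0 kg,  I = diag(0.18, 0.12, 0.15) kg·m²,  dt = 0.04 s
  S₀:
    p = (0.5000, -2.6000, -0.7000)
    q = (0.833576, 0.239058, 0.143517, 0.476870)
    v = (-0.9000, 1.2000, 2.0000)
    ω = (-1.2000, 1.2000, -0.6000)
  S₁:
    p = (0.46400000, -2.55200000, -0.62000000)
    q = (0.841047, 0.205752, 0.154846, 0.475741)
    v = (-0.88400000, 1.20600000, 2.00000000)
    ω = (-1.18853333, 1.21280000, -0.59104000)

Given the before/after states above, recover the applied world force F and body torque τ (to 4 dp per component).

Δω = ω₁−ω₀ = (0.01146667, 0.01280000, 0.00896000)
precession coupling = (-0.0216, 0.0216, 0.0864)
I·α + gyro = (0.0300, 0.0600, 0.1200)
Δv = v₁−v₀ = (0.01600000, 0.00600000, 0.00000000)
m·(v₁−v₀)/dt = (1.6000, 0.6000, 0.0000)

F = (1.6000, 0.6000, 0.0000)
τ = (0.0300, 0.0600, 0.1200)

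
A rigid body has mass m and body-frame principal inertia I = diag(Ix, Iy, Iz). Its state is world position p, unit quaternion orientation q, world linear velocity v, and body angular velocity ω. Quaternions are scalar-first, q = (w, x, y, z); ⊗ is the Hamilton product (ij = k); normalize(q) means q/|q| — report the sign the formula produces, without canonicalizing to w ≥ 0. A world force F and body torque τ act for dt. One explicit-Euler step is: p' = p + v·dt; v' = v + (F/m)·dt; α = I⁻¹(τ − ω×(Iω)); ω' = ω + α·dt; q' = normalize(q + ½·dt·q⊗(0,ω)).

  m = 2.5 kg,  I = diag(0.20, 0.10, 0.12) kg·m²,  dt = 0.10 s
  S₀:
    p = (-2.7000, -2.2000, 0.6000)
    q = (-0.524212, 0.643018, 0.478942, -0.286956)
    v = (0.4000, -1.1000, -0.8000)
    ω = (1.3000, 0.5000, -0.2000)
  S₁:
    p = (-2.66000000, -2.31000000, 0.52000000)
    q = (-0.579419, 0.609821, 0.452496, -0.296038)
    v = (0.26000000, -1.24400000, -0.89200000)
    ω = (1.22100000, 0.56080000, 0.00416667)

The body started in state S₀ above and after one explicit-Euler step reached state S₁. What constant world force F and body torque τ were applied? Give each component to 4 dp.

rate change Δω = (-0.07900000, 0.06080000, 0.20416667)
gyro term ω₀×Iω₀ = (-0.0020, -0.0208, -0.0650)
I·α + gyro = (-0.1600, 0.0400, 0.1800)
velocity change Δv = (-0.14000000, -0.14400000, -0.09200000)
F = m·Δv/dt = (-3.5000, -3.6000, -2.3000)

F = (-3.5000, -3.6000, -2.3000)
τ = (-0.1600, 0.0400, 0.1800)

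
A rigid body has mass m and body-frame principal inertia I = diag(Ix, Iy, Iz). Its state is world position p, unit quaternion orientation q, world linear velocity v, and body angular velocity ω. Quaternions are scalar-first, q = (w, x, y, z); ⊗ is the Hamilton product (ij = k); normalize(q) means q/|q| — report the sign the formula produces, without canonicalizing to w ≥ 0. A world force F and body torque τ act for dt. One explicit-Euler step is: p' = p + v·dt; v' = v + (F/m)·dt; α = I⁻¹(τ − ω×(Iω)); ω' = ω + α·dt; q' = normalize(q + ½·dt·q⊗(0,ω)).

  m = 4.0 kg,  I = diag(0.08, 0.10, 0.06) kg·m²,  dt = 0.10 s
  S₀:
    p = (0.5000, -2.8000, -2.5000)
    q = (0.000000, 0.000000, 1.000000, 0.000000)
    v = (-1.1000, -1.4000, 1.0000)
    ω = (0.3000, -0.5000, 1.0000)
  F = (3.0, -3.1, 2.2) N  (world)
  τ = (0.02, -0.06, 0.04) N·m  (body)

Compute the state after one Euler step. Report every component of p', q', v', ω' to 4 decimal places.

α = I⁻¹(τ − ω×Iω) = (0.0000, -0.6600, 0.7167)
ω + α·dt = (0.3000, -0.5660, 1.0717)
2q̇ = q⊗(0,ω) = (0.5000000, 1.0000000, 0.0000000, -0.3000000)
q + ½dt·q⊗(0,ω), renormalized = (0.0250, 0.0499, 0.9983, -0.0150)
new position p' = (0.3900, -2.9400, -2.4000)
new velocity v' = (-1.0250, -1.4775, 1.0550)

p' = (0.3900, -2.9400, -2.4000)
q' = (0.0250, 0.0499, 0.9983, -0.0150)
v' = (-1.0250, -1.4775, 1.0550)
ω' = (0.3000, -0.5660, 1.0717)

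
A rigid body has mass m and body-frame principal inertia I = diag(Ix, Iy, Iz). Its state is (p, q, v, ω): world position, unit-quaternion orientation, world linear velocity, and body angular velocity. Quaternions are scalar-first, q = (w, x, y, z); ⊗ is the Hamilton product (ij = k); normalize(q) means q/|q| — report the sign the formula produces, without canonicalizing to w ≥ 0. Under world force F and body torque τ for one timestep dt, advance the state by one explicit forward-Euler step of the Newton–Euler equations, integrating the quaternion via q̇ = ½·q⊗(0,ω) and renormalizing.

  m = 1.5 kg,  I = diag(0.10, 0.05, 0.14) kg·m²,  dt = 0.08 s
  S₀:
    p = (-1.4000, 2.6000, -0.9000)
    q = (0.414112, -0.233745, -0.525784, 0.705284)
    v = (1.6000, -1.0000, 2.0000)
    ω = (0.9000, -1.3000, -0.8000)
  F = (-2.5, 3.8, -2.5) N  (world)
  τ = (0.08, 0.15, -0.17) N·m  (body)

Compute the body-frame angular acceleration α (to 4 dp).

precession coupling ω×(Iω) = (0.0936, 0.0288, 0.0585)
(τ − ω×Iω)/I = (-0.1360, 2.4240, -1.6321)

α = (-0.1360, 2.4240, -1.6321)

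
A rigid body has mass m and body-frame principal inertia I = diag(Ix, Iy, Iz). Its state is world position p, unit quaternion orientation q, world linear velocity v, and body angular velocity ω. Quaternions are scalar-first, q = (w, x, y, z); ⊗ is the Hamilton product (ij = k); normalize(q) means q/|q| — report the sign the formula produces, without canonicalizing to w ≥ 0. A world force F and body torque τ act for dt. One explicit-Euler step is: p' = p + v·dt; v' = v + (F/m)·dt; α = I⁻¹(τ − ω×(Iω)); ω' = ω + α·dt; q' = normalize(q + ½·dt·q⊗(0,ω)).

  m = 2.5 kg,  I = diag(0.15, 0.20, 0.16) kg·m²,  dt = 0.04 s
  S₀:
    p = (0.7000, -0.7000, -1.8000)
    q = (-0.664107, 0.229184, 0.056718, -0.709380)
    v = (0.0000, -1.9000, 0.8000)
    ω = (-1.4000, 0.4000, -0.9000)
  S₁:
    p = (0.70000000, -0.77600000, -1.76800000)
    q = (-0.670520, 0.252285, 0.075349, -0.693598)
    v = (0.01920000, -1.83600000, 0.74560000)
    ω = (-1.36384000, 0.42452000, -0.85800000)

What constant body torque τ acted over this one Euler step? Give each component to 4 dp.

τ = (0.1500, 0.1100, 0.1400)

rate change Δω = (0.03616000, 0.02452000, 0.04200000)
ω₀×(Iω₀) = (0.0144, -0.0126, -0.0280)
I·α + gyro = (0.1500, 0.1100, 0.1400)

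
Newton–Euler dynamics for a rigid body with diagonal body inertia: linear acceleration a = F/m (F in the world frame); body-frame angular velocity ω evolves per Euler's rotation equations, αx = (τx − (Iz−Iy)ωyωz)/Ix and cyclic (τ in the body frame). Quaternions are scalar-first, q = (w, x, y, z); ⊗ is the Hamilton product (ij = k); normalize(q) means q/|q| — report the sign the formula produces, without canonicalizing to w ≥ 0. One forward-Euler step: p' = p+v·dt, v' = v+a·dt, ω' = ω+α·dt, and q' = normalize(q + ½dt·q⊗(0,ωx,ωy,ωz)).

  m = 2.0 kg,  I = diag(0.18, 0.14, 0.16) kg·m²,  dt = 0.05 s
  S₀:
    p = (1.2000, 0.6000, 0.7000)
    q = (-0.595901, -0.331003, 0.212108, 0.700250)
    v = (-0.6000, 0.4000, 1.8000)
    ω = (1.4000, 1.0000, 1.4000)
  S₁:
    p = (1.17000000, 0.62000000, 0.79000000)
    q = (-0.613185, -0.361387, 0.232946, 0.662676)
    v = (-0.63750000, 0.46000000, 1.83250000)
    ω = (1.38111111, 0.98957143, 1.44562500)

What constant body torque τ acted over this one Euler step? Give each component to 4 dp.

ω₁ − ω₀ = (-0.01888889, -0.01042857, 0.04562500)
ω₀×(Iω₀) = (0.0280, 0.0392, -0.0560)
I·α + gyro = (-0.0400, 0.0100, 0.0900)

τ = (-0.0400, 0.0100, 0.0900)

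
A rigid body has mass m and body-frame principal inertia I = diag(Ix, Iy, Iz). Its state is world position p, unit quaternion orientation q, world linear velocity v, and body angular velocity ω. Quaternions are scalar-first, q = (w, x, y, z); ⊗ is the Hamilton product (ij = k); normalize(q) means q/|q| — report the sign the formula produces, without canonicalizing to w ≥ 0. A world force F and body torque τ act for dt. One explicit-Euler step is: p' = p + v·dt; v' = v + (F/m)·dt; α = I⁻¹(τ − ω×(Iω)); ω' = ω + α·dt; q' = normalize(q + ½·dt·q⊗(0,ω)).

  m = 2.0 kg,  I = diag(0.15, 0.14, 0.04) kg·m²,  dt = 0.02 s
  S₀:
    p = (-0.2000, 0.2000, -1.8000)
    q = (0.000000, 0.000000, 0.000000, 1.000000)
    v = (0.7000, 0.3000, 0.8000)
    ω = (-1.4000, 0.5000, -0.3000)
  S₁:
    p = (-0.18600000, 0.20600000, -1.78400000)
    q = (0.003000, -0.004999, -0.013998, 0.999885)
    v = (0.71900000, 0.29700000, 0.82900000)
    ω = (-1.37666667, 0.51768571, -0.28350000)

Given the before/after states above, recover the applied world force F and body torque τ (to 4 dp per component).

F = (1.9000, -0.3000, 2.9000)
τ = (0.1900, 0.1700, 0.0400)

Δω = ω₁−ω₀ = (0.02333333, 0.01768571, 0.01650000)
ω₀×(Iω₀) = (0.0150, 0.0462, 0.0070)
I·α + gyro = (0.1900, 0.1700, 0.0400)
velocity change Δv = (0.01900000, -0.00300000, 0.02900000)
applied force F = (1.9000, -0.3000, 2.9000)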